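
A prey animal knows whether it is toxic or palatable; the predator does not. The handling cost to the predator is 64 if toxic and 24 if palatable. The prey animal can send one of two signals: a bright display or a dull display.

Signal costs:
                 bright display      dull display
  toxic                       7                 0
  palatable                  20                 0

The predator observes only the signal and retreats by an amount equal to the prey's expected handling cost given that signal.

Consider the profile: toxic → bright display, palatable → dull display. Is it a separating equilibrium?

No

If types separate, bright display earns payment 64 and dull display earns 24.
Toxic: bright display gives 64 − 7 = 57; dull display gives 24 − 0 = 24. No deviation. ✓
Palatable: dull display gives 24 − 0 = 24; bright display gives 64 − 20 = 44. Would deviate. ✗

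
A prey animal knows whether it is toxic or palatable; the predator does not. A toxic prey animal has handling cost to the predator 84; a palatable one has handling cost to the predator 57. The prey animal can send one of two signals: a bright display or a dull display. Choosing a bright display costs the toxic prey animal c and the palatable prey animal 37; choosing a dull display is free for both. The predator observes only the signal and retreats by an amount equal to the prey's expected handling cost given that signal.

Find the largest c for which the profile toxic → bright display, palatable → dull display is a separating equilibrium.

Under separation: bright display → toxic (pays 84); dull display → palatable (pays 57).
Palatable: 57 − 0 = 57 ≥ 84 − 37 = 47. Holds regardless of c. ✓
Toxic: 84 − c ≥ 57 − 0, so c ≤ 84 − 57 = 27.

27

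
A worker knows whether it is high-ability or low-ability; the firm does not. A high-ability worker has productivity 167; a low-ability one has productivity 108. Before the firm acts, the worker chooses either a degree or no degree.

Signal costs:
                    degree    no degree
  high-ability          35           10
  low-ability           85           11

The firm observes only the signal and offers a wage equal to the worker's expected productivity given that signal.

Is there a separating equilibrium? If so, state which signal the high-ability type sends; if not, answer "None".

Try high-ability → degree, low-ability → no degree:
  Under separation the firm infers type exactly: degree → high-ability (pays 167), no degree → low-ability (pays 108).
  High-ability: degree gives 167 − 35 = 132; no degree gives 108 − 10 = 98. No deviation. ✓
  Low-ability: no degree gives 108 − 11 = 97; degree gives 167 − 85 = 82. No deviation. ✓
Both hold — the high-ability type sends degree.

degree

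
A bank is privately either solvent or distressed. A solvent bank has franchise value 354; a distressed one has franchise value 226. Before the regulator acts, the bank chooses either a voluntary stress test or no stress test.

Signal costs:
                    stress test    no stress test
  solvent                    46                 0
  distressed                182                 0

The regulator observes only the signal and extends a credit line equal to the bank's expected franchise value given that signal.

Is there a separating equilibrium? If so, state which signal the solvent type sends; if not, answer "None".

stress test

Try solvent → stress test, distressed → no stress test:
  If types separate, stress test earns payment 354 and no stress test earns 226.
  Solvent: stress test gives 354 − 46 = 308; no stress test gives 226 − 0 = 226. No deviation. ✓
  Distressed: no stress test gives 226 − 0 = 226; stress test gives 354 − 182 = 172. No deviation. ✓
Both hold — the solvent type sends stress test.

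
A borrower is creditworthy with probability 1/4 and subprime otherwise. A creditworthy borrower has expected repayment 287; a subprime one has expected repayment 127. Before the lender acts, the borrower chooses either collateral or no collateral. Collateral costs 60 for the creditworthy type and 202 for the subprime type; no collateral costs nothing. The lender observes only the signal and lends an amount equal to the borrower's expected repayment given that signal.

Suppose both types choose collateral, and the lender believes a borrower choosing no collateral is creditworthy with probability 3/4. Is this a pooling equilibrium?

No

At the pooled signal (collateral) the lender holds the prior 1/4 and pays 1/4·287 + 3/4·127 = 167. Off-path (no collateral) belief 3/4 gives 3/4·287 + 1/4·127 = 247.
Creditworthy: collateral gives 167 − 60 = 107; no collateral gives 247 − 0 = 247. Deviates. ✗
Subprime: collateral gives 167 − 202 = -35; no collateral gives 247 − 0 = 247. Deviates. ✗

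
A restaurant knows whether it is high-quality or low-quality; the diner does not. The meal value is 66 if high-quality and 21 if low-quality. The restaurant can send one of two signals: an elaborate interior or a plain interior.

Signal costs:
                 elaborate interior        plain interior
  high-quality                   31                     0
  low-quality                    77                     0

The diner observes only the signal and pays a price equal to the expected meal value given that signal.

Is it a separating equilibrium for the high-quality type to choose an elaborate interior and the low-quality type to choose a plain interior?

Yes

Under separation the diner infers type exactly: elaborate interior → high-quality (pays 66), plain interior → low-quality (pays 21).
High-quality: elaborate interior gives 66 − 31 = 35; plain interior gives 21 − 0 = 21. No deviation. ✓
Low-quality: plain interior gives 21 − 0 = 21; elaborate interior gives 66 − 77 = -11. No deviation. ✓
Both incentive constraints hold.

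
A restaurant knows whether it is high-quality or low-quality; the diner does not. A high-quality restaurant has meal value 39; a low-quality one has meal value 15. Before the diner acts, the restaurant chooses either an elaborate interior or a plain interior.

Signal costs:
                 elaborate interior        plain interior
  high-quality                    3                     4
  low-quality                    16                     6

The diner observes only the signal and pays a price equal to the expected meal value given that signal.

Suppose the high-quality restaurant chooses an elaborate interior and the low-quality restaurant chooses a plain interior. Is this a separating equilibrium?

No

If types separate, elaborate interior earns payment 39 and plain interior earns 15.
High-quality: elaborate interior gives 39 − 3 = 36; plain interior gives 15 − 4 = 11. No deviation. ✓
Low-quality: plain interior gives 15 − 6 = 9; elaborate interior gives 39 − 16 = 23. Would deviate. ✗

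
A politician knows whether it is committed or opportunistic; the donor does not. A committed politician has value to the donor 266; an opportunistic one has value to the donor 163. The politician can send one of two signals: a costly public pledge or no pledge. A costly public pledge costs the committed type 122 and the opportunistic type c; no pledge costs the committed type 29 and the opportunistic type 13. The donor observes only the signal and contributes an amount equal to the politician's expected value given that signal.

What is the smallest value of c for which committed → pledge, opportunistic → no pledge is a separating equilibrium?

116

Under separation: pledge → committed (pays 266); no pledge → opportunistic (pays 163).
Committed: 266 − 122 = 144 ≥ 163 − 29 = 134. Holds regardless of c. ✓
Opportunistic: 163 − 13 ≥ 266 − c, so c ≥ 266 − 150 = 116.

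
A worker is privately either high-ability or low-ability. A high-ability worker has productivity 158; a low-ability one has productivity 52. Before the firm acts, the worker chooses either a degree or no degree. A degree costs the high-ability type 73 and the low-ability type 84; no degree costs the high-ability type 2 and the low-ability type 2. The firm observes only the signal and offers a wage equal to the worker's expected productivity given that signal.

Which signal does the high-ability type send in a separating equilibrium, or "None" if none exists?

None

Try high-ability → degree, low-ability → no degree:
  Under separation the firm infers type exactly: degree → high-ability (pays 158), no degree → low-ability (pays 52).
  High-ability: degree gives 158 − 73 = 85; no degree gives 52 − 2 = 50. No deviation. ✓
  Low-ability: no degree gives 52 − 2 = 50; degree gives 158 − 84 = 74. Would deviate. ✗
Try high-ability → no degree, low-ability → degree:
  Under separation the firm infers type exactly: no degree → high-ability (pays 158), degree → low-ability (pays 52).
  High-ability: no degree gives 158 − 2 = 156; degree gives 52 − 73 = -21. No deviation. ✓
  Low-ability: degree gives 52 − 84 = -32; no degree gives 158 − 2 = 156. Would deviate. ✗
Neither assignment is incentive-compatible.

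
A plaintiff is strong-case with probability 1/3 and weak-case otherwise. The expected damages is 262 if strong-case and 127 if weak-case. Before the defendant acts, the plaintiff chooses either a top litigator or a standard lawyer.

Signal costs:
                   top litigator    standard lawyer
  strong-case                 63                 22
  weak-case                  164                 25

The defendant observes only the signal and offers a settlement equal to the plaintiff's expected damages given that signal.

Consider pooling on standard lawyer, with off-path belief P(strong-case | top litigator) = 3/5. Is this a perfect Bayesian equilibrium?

At the pooled signal (standard lawyer) the defendant holds the prior 1/3 and pays 1/3·262 + 2/3·127 = 172. Off-path (top litigator) belief 3/5 gives 3/5·262 + 2/5·127 = 208.
Strong-case: standard lawyer gives 172 − 22 = 150; top litigator gives 208 − 63 = 145. Stays. ✓
Weak-case: standard lawyer gives 172 − 25 = 147; top litigator gives 208 − 164 = 44. Stays. ✓

Yes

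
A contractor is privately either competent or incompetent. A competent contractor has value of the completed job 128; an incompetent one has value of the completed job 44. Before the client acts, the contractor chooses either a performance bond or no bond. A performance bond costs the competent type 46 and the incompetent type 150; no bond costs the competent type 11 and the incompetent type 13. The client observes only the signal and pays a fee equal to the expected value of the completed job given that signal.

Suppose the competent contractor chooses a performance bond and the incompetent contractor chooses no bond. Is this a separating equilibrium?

Yes

If types separate, bond earns payment 128 and no bond earns 44.
Competent: bond gives 128 − 46 = 82; no bond gives 44 − 11 = 33. No deviation. ✓
Incompetent: no bond gives 44 − 13 = 31; bond gives 128 − 150 = -22. No deviation. ✓
Both incentive constraints hold.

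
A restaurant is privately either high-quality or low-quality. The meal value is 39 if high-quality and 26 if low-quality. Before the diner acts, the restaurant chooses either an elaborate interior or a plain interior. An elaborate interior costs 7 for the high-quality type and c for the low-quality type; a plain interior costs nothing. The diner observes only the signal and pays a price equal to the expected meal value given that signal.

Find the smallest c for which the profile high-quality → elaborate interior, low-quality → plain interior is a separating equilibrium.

13

Under separation: elaborate interior → high-quality (pays 39); plain interior → low-quality (pays 26).
High-quality: 39 − 7 = 32 ≥ 26 − 0 = 26. Holds regardless of c. ✓
Low-quality: 26 − 0 ≥ 39 − c, so c ≥ 39 − 26 = 13.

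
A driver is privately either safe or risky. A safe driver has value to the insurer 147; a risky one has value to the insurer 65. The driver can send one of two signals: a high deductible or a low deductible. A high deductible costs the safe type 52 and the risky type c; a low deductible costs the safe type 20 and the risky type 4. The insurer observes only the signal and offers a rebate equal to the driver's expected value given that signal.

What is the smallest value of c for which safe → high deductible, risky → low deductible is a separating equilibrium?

Under separation: high deductible → safe (pays 147); low deductible → risky (pays 65).
Safe: 147 − 52 = 95 ≥ 65 − 20 = 45. Holds regardless of c. ✓
Risky: 65 − 4 ≥ 147 − c, so c ≥ 147 − 61 = 86.

86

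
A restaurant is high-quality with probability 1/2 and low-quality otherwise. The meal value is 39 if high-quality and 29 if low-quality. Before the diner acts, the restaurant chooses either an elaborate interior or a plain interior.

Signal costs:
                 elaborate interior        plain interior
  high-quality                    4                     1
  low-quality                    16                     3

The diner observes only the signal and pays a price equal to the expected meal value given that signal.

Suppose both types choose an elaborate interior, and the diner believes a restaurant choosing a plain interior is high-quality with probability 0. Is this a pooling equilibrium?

At the pooled signal (elaborate interior) the diner holds the prior 1/2 and pays 1/2·39 + 1/2·29 = 34. Off-path (plain interior) belief 0 gives 0·39 + 1·29 = 29.
High-quality: elaborate interior gives 34 − 4 = 30; plain interior gives 29 − 1 = 28. Stays. ✓
Low-quality: elaborate interior gives 34 − 16 = 18; plain interior gives 29 − 3 = 26. Deviates. ✗

No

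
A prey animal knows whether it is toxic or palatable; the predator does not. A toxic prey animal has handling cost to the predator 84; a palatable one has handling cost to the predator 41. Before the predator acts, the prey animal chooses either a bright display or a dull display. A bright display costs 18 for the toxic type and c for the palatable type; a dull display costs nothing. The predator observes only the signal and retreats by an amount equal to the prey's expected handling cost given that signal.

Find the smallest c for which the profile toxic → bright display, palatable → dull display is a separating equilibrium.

Under separation: bright display → toxic (pays 84); dull display → palatable (pays 41).
Toxic: 84 − 18 = 66 ≥ 41 − 0 = 41. Holds regardless of c. ✓
Palatable: 41 − 0 ≥ 84 − c, so c ≥ 84 − 41 = 43.

43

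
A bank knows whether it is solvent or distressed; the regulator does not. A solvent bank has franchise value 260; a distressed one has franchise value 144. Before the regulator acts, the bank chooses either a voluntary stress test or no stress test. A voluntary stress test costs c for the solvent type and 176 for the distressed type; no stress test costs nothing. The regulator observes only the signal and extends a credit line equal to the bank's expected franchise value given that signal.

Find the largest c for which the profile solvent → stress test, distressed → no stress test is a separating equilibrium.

116

Under separation: stress test → solvent (pays 260); no stress test → distressed (pays 144).
Distressed: 144 − 0 = 144 ≥ 260 − 176 = 84. Holds regardless of c. ✓
Solvent: 260 − c ≥ 144 − 0, so c ≤ 260 − 144 = 116.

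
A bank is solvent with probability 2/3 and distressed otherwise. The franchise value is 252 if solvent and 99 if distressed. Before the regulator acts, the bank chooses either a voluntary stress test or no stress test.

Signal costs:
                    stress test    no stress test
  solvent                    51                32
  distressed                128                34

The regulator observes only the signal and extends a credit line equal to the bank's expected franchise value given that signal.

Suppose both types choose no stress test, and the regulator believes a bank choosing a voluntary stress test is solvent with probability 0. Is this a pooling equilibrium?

Yes

At the pooled signal (no stress test) the regulator holds the prior 2/3 and pays 2/3·252 + 1/3·99 = 201. Off-path (stress test) belief 0 gives 0·252 + 1·99 = 99.
Solvent: no stress test gives 201 − 32 = 169; stress test gives 99 − 51 = 48. Stays. ✓
Distressed: no stress test gives 201 − 34 = 167; stress test gives 99 − 128 = -29. Stays. ✓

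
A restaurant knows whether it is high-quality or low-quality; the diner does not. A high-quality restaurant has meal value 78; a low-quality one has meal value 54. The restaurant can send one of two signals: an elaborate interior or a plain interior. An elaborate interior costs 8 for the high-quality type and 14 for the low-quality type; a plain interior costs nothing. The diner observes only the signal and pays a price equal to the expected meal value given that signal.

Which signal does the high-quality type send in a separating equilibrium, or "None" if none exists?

None

Try high-quality → elaborate interior, low-quality → plain interior:
  If types separate, elaborate interior earns payment 78 and plain interior earns 54.
  High-quality: elaborate interior gives 78 − 8 = 70; plain interior gives 54 − 0 = 54. No deviation. ✓
  Low-quality: plain interior gives 54 − 0 = 54; elaborate interior gives 78 − 14 = 64. Would deviate. ✗
Try high-quality → plain interior, low-quality → elaborate interior:
  If types separate, plain interior earns payment 78 and elaborate interior earns 54.
  High-quality: plain interior gives 78 − 0 = 78; elaborate interior gives 54 − 8 = 46. No deviation. ✓
  Low-quality: elaborate interior gives 54 − 14 = 40; plain interior gives 78 − 0 = 78. Would deviate. ✗
Neither assignment is incentive-compatible.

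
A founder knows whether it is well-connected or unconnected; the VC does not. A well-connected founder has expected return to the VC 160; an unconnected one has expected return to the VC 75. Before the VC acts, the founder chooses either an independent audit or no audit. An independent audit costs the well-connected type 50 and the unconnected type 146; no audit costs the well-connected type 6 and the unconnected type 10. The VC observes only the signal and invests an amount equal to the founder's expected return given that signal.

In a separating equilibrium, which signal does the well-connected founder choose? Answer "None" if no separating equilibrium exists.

audit

Try well-connected → audit, unconnected → no audit:
  If types separate, audit earns payment 160 and no audit earns 75.
  Well-connected: audit gives 160 − 50 = 110; no audit gives 75 − 6 = 69. No deviation. ✓
  Unconnected: no audit gives 75 − 10 = 65; audit gives 160 − 146 = 14. No deviation. ✓
Both hold — the well-connected type sends audit.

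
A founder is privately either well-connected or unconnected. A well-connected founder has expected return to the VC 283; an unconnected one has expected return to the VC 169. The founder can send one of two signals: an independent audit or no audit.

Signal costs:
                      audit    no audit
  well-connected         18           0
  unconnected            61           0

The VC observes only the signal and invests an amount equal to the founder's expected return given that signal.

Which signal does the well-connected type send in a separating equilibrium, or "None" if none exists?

Try well-connected → audit, unconnected → no audit:
  Under separation the VC infers type exactly: audit → well-connected (pays 283), no audit → unconnected (pays 169).
  Well-connected: audit gives 283 − 18 = 265; no audit gives 169 − 0 = 169. No deviation. ✓
  Unconnected: no audit gives 169 − 0 = 169; audit gives 283 − 61 = 222. Would deviate. ✗
Try well-connected → no audit, unconnected → audit:
  Under separation the VC infers type exactly: no audit → well-connected (pays 283), audit → unconnected (pays 169).
  Well-connected: no audit gives 283 − 0 = 283; audit gives 169 − 18 = 151. No deviation. ✓
  Unconnected: audit gives 169 − 61 = 108; no audit gives 283 − 0 = 283. Would deviate. ✗
Neither assignment is incentive-compatible.

None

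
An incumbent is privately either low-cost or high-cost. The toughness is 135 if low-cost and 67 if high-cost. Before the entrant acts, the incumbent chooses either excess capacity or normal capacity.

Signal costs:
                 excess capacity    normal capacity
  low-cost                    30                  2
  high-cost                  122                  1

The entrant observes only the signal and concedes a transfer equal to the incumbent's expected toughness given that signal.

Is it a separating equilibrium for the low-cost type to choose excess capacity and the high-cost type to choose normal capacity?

Yes

If types separate, excess capacity earns payment 135 and normal capacity earns 67.
Low-cost: excess capacity gives 135 − 30 = 105; normal capacity gives 67 − 2 = 65. No deviation. ✓
High-cost: normal capacity gives 67 − 1 = 66; excess capacity gives 135 − 122 = 13. No deviation. ✓
Both incentive constraints hold.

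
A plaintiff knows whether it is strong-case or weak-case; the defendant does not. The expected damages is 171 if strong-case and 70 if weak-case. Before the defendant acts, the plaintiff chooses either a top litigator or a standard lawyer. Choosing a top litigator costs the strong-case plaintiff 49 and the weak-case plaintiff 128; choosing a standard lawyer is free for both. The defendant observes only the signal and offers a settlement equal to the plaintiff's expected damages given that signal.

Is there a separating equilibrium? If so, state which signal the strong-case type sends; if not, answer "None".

Try strong-case → top litigator, weak-case → standard lawyer:
  Under separation the defendant infers type exactly: top litigator → strong-case (pays 171), standard lawyer → weak-case (pays 70).
  Strong-case: top litigator gives 171 − 49 = 122; standard lawyer gives 70 − 0 = 70. No deviation. ✓
  Weak-case: standard lawyer gives 70 − 0 = 70; top litigator gives 171 − 128 = 43. No deviation. ✓
Both hold — the strong-case type sends top litigator.

top litigator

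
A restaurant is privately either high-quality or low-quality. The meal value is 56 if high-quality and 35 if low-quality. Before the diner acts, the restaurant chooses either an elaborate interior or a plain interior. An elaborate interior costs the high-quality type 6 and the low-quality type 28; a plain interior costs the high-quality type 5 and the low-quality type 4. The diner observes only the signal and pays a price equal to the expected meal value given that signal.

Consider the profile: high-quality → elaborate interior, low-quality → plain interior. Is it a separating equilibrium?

Yes

If types separate, elaborate interior earns payment 56 and plain interior earns 35.
High-quality: elaborate interior gives 56 − 6 = 50; plain interior gives 35 − 5 = 30. No deviation. ✓
Low-quality: plain interior gives 35 − 4 = 31; elaborate interior gives 56 − 28 = 28. No deviation. ✓
Both incentive constraints hold.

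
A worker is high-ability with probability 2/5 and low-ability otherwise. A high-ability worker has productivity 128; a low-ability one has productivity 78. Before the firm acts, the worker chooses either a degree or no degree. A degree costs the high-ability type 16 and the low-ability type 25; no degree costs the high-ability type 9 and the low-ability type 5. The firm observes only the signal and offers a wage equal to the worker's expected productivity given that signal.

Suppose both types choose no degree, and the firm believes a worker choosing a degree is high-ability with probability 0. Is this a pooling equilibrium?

At the pooled signal (no degree) the firm holds the prior 2/5 and pays 2/5·128 + 3/5·78 = 98. Off-path (degree) belief 0 gives 0·128 + 1·78 = 78.
High-ability: no degree gives 98 − 9 = 89; degree gives 78 − 16 = 62. Stays. ✓
Low-ability: no degree gives 98 − 5 = 93; degree gives 78 − 25 = 53. Stays. ✓

Yes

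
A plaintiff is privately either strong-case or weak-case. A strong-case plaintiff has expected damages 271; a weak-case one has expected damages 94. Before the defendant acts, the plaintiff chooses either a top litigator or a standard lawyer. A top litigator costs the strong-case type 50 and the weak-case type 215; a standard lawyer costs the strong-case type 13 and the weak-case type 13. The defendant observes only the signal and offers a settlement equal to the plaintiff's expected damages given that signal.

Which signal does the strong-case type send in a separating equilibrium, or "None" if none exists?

Try strong-case → top litigator, weak-case → standard lawyer:
  If types separate, top litigator earns payment 271 and standard lawyer earns 94.
  Strong-case: top litigator gives 271 − 50 = 221; standard lawyer gives 94 − 13 = 81. No deviation. ✓
  Weak-case: standard lawyer gives 94 − 13 = 81; top litigator gives 271 − 215 = 56. No deviation. ✓
Both hold — the strong-case type sends top litigator.

top litigator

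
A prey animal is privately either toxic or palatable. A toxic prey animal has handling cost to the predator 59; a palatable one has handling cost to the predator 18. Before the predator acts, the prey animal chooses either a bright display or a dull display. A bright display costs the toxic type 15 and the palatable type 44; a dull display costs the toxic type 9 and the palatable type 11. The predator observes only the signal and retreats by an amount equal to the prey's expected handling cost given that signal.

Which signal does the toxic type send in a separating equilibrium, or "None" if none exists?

Try toxic → bright display, palatable → dull display:
  If types separate, bright display earns payment 59 and dull display earns 18.
  Toxic: bright display gives 59 − 15 = 44; dull display gives 18 − 9 = 9. No deviation. ✓
  Palatable: dull display gives 18 − 11 = 7; bright display gives 59 − 44 = 15. Would deviate. ✗
Try toxic → dull display, palatable → bright display:
  If types separate, dull display earns payment 59 and bright display earns 18.
  Toxic: dull display gives 59 − 9 = 50; bright display gives 18 − 15 = 3. No deviation. ✓
  Palatable: bright display gives 18 − 44 = -26; dull display gives 59 − 11 = 48. Would deviate. ✗
Neither assignment is incentive-compatible.

None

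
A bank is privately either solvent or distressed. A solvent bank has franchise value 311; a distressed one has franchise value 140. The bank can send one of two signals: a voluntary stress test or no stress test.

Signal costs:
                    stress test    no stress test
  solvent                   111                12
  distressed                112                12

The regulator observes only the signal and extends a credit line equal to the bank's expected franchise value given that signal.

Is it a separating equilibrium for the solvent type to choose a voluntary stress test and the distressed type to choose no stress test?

No

If types separate, stress test earns payment 311 and no stress test earns 140.
Solvent: stress test gives 311 − 111 = 200; no stress test gives 140 − 12 = 128. No deviation. ✓
Distressed: no stress test gives 140 − 12 = 128; stress test gives 311 − 112 = 199. Would deviate. ✗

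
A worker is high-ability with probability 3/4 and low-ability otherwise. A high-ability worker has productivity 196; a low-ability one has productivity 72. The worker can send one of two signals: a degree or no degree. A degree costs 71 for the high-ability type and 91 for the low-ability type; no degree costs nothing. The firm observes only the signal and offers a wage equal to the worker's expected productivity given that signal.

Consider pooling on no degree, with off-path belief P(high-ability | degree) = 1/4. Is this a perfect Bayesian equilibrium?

Yes

At the pooled signal (no degree) the firm holds the prior 3/4 and pays 3/4·196 + 1/4·72 = 165. Off-path (degree) belief 1/4 gives 1/4·196 + 3/4·72 = 103.
High-ability: no degree gives 165 − 0 = 165; degree gives 103 − 71 = 32. Stays. ✓
Low-ability: no degree gives 165 − 0 = 165; degree gives 103 − 91 = 12. Stays. ✓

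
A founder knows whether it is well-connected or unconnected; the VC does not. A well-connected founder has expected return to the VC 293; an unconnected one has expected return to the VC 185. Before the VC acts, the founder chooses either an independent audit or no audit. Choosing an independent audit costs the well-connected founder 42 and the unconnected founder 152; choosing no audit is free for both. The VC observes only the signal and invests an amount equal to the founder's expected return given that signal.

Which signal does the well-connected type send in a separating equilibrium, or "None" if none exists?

Try well-connected → audit, unconnected → no audit:
  Under separation the VC infers type exactly: audit → well-connected (pays 293), no audit → unconnected (pays 185).
  Well-connected: audit gives 293 − 42 = 251; no audit gives 185 − 0 = 185. No deviation. ✓
  Unconnected: no audit gives 185 − 0 = 185; audit gives 293 − 152 = 141. No deviation. ✓
Both hold — the well-connected type sends audit.

audit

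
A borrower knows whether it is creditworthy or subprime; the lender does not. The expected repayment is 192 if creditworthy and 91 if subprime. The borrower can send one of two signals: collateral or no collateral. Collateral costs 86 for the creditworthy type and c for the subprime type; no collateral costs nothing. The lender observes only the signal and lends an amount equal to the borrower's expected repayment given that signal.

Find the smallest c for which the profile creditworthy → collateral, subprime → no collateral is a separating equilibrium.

101

Under separation: collateral → creditworthy (pays 192); no collateral → subprime (pays 91).
Creditworthy: 192 − 86 = 106 ≥ 91 − 0 = 91. Holds regardless of c. ✓
Subprime: 91 − 0 ≥ 192 − c, so c ≥ 192 − 91 = 101.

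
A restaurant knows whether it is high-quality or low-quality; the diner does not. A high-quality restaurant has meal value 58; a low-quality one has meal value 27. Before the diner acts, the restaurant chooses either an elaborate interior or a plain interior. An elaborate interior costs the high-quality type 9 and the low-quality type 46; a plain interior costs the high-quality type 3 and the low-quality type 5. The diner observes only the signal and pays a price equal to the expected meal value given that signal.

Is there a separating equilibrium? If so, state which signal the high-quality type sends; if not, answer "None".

elaborate interior

Try high-quality → elaborate interior, low-quality → plain interior:
  Under separation the diner infers type exactly: elaborate interior → high-quality (pays 58), plain interior → low-quality (pays 27).
  High-quality: elaborate interior gives 58 − 9 = 49; plain interior gives 27 − 3 = 24. No deviation. ✓
  Low-quality: plain interior gives 27 − 5 = 22; elaborate interior gives 58 − 46 = 12. No deviation. ✓
Both hold — the high-quality type sends elaborate interior.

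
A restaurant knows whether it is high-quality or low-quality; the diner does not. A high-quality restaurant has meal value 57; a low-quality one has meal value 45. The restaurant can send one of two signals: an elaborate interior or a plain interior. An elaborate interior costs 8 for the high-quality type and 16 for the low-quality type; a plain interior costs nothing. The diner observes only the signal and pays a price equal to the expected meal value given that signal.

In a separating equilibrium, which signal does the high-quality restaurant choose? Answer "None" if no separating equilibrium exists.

Try high-quality → elaborate interior, low-quality → plain interior:
  If types separate, elaborate interior earns payment 57 and plain interior earns 45.
  High-quality: elaborate interior gives 57 − 8 = 49; plain interior gives 45 − 0 = 45. No deviation. ✓
  Low-quality: plain interior gives 45 − 0 = 45; elaborate interior gives 57 − 16 = 41. No deviation. ✓
Both hold — the high-quality type sends elaborate interior.

elaborate interior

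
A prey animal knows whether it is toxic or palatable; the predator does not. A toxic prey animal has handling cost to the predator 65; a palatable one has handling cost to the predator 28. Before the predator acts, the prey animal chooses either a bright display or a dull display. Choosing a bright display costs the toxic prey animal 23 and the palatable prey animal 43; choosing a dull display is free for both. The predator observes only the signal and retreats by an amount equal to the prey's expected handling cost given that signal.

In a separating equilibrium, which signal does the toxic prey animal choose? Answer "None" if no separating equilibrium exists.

bright display

Try toxic → bright display, palatable → dull display:
  If types separate, bright display earns payment 65 and dull display earns 28.
  Toxic: bright display gives 65 − 23 = 42; dull display gives 28 − 0 = 28. No deviation. ✓
  Palatable: dull display gives 28 − 0 = 28; bright display gives 65 − 43 = 22. No deviation. ✓
Both hold — the toxic type sends bright display.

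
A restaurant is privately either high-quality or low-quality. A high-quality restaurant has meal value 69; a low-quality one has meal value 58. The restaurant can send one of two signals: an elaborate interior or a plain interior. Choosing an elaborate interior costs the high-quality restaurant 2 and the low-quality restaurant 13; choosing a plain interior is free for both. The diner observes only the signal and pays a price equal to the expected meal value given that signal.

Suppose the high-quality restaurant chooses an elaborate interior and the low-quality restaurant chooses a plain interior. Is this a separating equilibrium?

Under separation the diner infers type exactly: elaborate interior → high-quality (pays 69), plain interior → low-quality (pays 58).
High-quality: elaborate interior gives 69 − 2 = 67; plain interior gives 58 − 0 = 58. No deviation. ✓
Low-quality: plain interior gives 58 − 0 = 58; elaborate interior gives 69 − 13 = 56. No deviation. ✓
Both incentive constraints hold.

Yes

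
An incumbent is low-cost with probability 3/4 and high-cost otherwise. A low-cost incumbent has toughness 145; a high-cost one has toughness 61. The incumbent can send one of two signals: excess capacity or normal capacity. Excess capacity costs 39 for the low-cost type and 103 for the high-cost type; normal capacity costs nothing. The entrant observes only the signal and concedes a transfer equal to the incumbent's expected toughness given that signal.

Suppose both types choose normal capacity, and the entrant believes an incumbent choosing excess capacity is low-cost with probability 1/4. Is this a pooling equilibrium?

Yes

At the pooled signal (normal capacity) the entrant holds the prior 3/4 and pays 3/4·145 + 1/4·61 = 124. Off-path (excess capacity) belief 1/4 gives 1/4·145 + 3/4·61 = 82.
Low-cost: normal capacity gives 124 − 0 = 124; excess capacity gives 82 − 39 = 43. Stays. ✓
High-cost: normal capacity gives 124 − 0 = 124; excess capacity gives 82 − 103 = -21. Stays. ✓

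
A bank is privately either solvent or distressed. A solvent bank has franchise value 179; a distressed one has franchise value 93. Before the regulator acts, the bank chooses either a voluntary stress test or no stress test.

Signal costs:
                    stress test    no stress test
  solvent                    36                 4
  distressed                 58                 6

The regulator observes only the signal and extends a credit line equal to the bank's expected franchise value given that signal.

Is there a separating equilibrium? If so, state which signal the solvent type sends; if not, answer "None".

None

Try solvent → stress test, distressed → no stress test:
  If types separate, stress test earns payment 179 and no stress test earns 93.
  Solvent: stress test gives 179 − 36 = 143; no stress test gives 93 − 4 = 89. No deviation. ✓
  Distressed: no stress test gives 93 − 6 = 87; stress test gives 179 − 58 = 121. Would deviate. ✗
Try solvent → no stress test, distressed → stress test:
  If types separate, no stress test earns payment 179 and stress test earns 93.
  Solvent: no stress test gives 179 − 4 = 175; stress test gives 93 − 36 = 57. No deviation. ✓
  Distressed: stress test gives 93 − 58 = 35; no stress test gives 179 − 6 = 173. Would deviate. ✗
Neither assignment is incentive-compatible.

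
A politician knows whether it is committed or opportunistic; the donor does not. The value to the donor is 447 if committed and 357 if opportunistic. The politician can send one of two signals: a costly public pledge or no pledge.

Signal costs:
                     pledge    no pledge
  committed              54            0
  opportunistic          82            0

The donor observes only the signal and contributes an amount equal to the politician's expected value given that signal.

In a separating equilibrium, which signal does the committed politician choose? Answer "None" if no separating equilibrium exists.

Try committed → pledge, opportunistic → no pledge:
  If types separate, pledge earns payment 447 and no pledge earns 357.
  Committed: pledge gives 447 − 54 = 393; no pledge gives 357 − 0 = 357. No deviation. ✓
  Opportunistic: no pledge gives 357 − 0 = 357; pledge gives 447 − 82 = 365. Would deviate. ✗
Try committed → no pledge, opportunistic → pledge:
  If types separate, no pledge earns payment 447 and pledge earns 357.
  Committed: no pledge gives 447 − 0 = 447; pledge gives 357 − 54 = 303. No deviation. ✓
  Opportunistic: pledge gives 357 − 82 = 275; no pledge gives 447 − 0 = 447. Would deviate. ✗
Neither assignment is incentive-compatible.

None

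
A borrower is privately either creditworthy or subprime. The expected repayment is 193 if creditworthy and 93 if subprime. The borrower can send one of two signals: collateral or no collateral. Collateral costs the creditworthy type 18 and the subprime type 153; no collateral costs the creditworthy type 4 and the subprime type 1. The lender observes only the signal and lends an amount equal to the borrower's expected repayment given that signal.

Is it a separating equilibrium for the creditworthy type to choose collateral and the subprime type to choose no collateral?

Yes

If types separate, collateral earns payment 193 and no collateral earns 93.
Creditworthy: collateral gives 193 − 18 = 175; no collateral gives 93 − 4 = 89. No deviation. ✓
Subprime: no collateral gives 93 − 1 = 92; collateral gives 193 − 153 = 40. No deviation. ✓
Neither type gains from mimicking the other.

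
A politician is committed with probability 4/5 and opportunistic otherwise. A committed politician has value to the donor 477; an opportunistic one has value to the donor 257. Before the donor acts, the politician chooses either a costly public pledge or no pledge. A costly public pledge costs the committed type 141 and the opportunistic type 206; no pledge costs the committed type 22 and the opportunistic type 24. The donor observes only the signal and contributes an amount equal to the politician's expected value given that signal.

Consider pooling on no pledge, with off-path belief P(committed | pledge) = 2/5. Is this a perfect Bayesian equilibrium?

At the pooled signal (no pledge) the donor holds the prior 4/5 and pays 4/5·477 + 1/5·257 = 433. Off-path (pledge) belief 2/5 gives 2/5·477 + 3/5·257 = 345.
Committed: no pledge gives 433 − 22 = 411; pledge gives 345 − 141 = 204. Stays. ✓
Opportunistic: no pledge gives 433 − 24 = 409; pledge gives 345 − 206 = 139. Stays. ✓

Yes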